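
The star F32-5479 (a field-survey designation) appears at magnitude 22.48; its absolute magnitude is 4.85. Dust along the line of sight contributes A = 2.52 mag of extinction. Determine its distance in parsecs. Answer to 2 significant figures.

m − M = 5 log₁₀(d/10 pc) + A  ⇒  22.48 − (4.85) − 2.52 = 5 log₁₀(d/10)
15.110 = 5 log₁₀(d/10)
log₁₀ d = (m − M − A)/5 + 1 = 4.0220
d = 10^4.0220 = 10520 pc

d ≈ 11000 pc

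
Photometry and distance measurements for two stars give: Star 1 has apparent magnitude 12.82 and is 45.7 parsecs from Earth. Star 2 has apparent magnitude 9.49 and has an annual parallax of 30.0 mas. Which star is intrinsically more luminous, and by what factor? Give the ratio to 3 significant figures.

Star 1: M = m − 5 log₁₀ d + 5 = 12.82 − 5·1.6599 + 5 = 9.520
Star 2: p = 30.0 mas = 0.0300″ → d = 1/p = 33.33 pc
Star 2: M = m − 5 log₁₀ d + 5 = 9.49 − 5·1.5229 + 5 = 6.876
ΔM = M_1 − M_2 = 9.520 − (6.876) = 2.645; smaller M is more luminous → Star 2.
L ratio = 10^(0.4 |ΔM|) = 10^1.058 = 11.43

Star 2 is more luminous, by a factor of 11.4.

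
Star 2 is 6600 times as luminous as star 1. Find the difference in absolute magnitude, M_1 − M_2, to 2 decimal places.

Pogson: ΔM = −2.5 log₁₀(ratio) = −2.5 log₁₀(6600) = −2.5 × 3.8195 = -9.549
Star 2 is brighter so has the smaller magnitude: M_1 − M_2 is positive.

M_1 − M_2 ≈ 9.55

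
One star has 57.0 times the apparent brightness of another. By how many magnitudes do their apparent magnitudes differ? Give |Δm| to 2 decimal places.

|Δm| ≈ 4.39

Pogson: Δm = −2.5 log₁₀(ratio) = −2.5 log₁₀(57.0) = −2.5 × 1.7559 = -4.390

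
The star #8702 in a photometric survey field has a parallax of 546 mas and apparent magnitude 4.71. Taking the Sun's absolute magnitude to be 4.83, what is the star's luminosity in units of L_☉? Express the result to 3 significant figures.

L/L_☉ ≈ 0.0375

d = 1/p = 1000/546 mas = 1.832 pc
M = m − 5 log₁₀ d + 5 = 4.71 − 5·0.2628 + 5 = 8.396
M − M_☉ = 8.396 − 4.83 = 3.566
L/L_☉ = 10^(−0.4 × 3.566) = 0.03746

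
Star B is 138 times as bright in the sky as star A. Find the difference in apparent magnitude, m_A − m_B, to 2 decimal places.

m_A − m_B ≈ 5.35

Pogson: Δm = −2.5 log₁₀(ratio) = −2.5 log₁₀(138) = −2.5 × 2.1399 = -5.350
Star B is brighter so has the smaller magnitude: m_A − m_B is positive.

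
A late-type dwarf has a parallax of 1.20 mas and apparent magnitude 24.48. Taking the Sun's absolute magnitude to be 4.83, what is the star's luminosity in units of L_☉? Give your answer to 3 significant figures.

d = 1/p = 1000/1.20 mas = 833.3 pc
M = m − 5 log₁₀ d + 5 = 24.48 − 5·2.9208 + 5 = 14.876
M − M_☉ = 14.876 − 4.83 = 10.046
L/L_☉ = 10^(−0.4 × 10.046) = 9.586×10^-5

L/L_☉ ≈ 9.59×10^-5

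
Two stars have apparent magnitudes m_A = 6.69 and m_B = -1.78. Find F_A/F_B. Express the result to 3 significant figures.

F_A/F_B ≈ 4.09×10^-4

Magnitude difference = 8.47
Flux ratio = 10^(−0.4 Δm) = 10^(−0.4 × 8.47) = 10^-3.388 = 4.093×10^-4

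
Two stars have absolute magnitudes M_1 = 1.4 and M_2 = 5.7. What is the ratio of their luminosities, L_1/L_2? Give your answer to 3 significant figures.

L_1/L_2 ≈ 52.5

ΔM = M_1 − M_2 = -4.3
L_1/L_2 = 10^(−0.4 ΔM) = 10^1.720 = 52.48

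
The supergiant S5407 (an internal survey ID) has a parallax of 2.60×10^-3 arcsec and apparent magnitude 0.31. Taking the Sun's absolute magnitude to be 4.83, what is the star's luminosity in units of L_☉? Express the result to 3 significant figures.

L/L_☉ ≈ 95100

d = 1/p = 1/2.60×10^-3″ = 384.6 pc
M = m − 5 log₁₀ d + 5 = 0.31 − 5·2.5850 + 5 = -7.615
M − M_☉ = -7.615 − 4.83 = -12.445
L/L_☉ = 10^(−0.4 × -12.445) = 95070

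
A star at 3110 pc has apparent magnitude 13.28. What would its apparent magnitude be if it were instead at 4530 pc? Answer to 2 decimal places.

m ≈ 14.10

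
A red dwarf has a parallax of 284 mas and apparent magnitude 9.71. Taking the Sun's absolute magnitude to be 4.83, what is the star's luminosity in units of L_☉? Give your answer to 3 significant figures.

d = 1/p = 1000/284 mas = 3.521 pc
M = m − 5 log₁₀ d + 5 = 9.71 − 5·0.5467 + 5 = 11.977
M − M_☉ = 11.977 − 4.83 = 7.147
L/L_☉ = 10^(−0.4 × 7.147) = 1.385×10^-3

L/L_☉ ≈ 1.38×10^-3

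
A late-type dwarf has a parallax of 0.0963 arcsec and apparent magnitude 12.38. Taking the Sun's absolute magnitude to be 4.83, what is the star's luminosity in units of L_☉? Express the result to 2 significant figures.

d = 1/p = 1/0.0963″ = 10.38 pc
M = m − 5 log₁₀ d + 5 = 12.38 − 5·1.0164 + 5 = 12.298
M − M_☉ = 12.298 − 4.83 = 7.468
L/L_☉ = 10^(−0.4 × 7.468) = 1.030×10^-3

L/L_☉ ≈ 1.0×10^-3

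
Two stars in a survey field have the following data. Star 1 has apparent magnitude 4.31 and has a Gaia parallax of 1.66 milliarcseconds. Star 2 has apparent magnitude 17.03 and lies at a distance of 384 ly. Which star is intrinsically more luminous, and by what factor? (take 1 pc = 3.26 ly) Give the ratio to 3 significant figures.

Star 1: p = 1.66 mas = 1.66×10^-3″ → d = 1/p = 602.4 pc
Star 1: M = m − 5 log₁₀ d + 5 = 4.31 − 5·2.7799 + 5 = -4.589
Star 2: d = 384 ly / 3.26 = 117.8 pc
Star 2: M = m − 5 log₁₀ d + 5 = 17.03 − 5·2.0711 + 5 = 11.674
ΔM = M_1 − M_2 = -4.589 − (11.674) = -16.264; smaller M is more luminous → Star 1.
L ratio = 10^(0.4 |ΔM|) = 10^6.506 = 3.203×10^6

Star 1 is more luminous, by a factor of 3.20×10^6.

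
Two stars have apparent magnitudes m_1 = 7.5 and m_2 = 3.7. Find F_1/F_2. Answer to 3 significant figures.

F_1/F_2 ≈ 0.0302

Magnitude difference = 3.8
Flux ratio = 10^(−0.4 Δm) = 10^(−0.4 × 3.8) = 10^-1.520 = 0.03020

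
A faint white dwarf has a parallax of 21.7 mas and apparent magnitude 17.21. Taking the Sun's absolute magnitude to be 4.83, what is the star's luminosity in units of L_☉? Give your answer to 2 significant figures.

L/L_☉ ≈ 2.4×10^-4

d = 1/p = 1000/21.7 mas = 46.08 pc
M = m − 5 log₁₀ d + 5 = 17.21 − 5·1.6635 + 5 = 13.892
M − M_☉ = 13.892 − 4.83 = 9.062
L/L_☉ = 10^(−0.4 × 9.062) = 2.372×10^-4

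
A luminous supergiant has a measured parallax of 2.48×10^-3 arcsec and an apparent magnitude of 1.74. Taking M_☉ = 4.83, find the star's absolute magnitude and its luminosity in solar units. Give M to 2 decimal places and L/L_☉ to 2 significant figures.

M ≈ -6.29; L/L_☉ ≈ 28000

d = 1/p = 1/2.48×10^-3″ = 403.2 pc
M = m − 5 log₁₀ d + 5 = 1.74 − 5·2.6055 + 5 = -6.288
M − M_☉ = -6.288 − 4.83 = -11.118
L/L_☉ = 10^(−0.4 × -11.118) = 28000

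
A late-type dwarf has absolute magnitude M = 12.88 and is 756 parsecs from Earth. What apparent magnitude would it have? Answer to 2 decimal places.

m ≈ 22.27

m = M + 5 log₁₀ d − 5 = 12.88 + 5·2.8785 − 5 = 22.273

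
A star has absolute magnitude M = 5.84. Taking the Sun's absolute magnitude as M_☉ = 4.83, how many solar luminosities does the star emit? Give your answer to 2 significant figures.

L/L_☉ ≈ 0.39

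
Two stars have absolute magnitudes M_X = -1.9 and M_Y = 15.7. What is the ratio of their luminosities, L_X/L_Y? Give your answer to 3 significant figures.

ΔM = M_X − M_Y = -17.6
L_X/L_Y = 10^(−0.4 ΔM) = 10^7.040 = 1.096×10^7

L_X/L_Y ≈ 1.10×10^7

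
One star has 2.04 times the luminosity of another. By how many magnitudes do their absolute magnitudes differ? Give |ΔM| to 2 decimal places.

Pogson: ΔM = −2.5 log₁₀(ratio) = −2.5 log₁₀(2.04) = −2.5 × 0.3096 = -0.774

|ΔM| ≈ 0.77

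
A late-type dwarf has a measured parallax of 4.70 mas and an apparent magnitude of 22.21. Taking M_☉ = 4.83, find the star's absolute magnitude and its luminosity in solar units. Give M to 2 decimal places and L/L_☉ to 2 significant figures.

d = 1/p = 1000/4.70 mas = 212.8 pc
M = m − 5 log₁₀ d + 5 = 22.21 − 5·2.3279 + 5 = 15.570
M − M_☉ = 15.570 − 4.83 = 10.740
L/L_☉ = 10^(−0.4 × 10.740) = 5.056×10^-5

M ≈ 15.57; L/L_☉ ≈ 5.1×10^-5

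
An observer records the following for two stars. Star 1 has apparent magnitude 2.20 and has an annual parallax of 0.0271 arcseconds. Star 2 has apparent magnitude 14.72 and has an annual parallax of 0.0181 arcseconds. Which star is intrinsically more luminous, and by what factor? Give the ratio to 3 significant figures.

Star 1: d = 1/p = 1/0.0271″ = 36.90 pc
Star 1: M = m − 5 log₁₀ d + 5 = 2.20 − 5·1.5670 + 5 = -0.635
Star 2: d = 1/p = 1/0.0181″ = 55.25 pc
Star 2: M = m − 5 log₁₀ d + 5 = 14.72 − 5·1.7423 + 5 = 11.008
ΔM = M_1 − M_2 = -0.635 − (11.008) = -11.644; smaller M is more luminous → Star 1.
L ratio = 10^(0.4 |ΔM|) = 10^4.657 = 45440

Star 1 is more luminous, by a factor of 45400.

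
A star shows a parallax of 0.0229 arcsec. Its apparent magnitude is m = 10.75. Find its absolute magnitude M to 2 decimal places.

M ≈ 7.55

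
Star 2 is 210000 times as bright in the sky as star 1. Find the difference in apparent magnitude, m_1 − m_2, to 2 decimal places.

m_1 − m_2 ≈ 13.31

Pogson: Δm = −2.5 log₁₀(ratio) = −2.5 log₁₀(210000) = −2.5 × 5.3222 = -13.306
Star 2 is brighter so has the smaller magnitude: m_1 − m_2 is positive.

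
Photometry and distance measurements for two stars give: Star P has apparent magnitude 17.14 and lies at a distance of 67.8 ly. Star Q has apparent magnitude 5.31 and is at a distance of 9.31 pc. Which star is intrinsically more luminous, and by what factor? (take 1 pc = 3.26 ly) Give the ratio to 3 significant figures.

Star P: d = 67.8 ly / 3.26 = 20.80 pc
Star P: M = m − 5 log₁₀ d + 5 = 17.14 − 5·1.3180 + 5 = 15.550
Star Q: M = m − 5 log₁₀ d + 5 = 5.31 − 5·0.9689 + 5 = 5.465
ΔM = M_P − M_Q = 15.550 − (5.465) = 10.085; smaller M is more luminous → Star Q.
L ratio = 10^(0.4 |ΔM|) = 10^4.034 = 10810

Star Q is more luminous, by a factor of 10800.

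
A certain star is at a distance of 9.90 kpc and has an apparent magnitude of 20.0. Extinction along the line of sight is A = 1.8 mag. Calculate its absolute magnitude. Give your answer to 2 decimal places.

M ≈ 3.22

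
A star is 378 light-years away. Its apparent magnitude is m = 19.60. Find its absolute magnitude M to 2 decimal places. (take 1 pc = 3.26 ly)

d = 378 ly / 3.26 = 116.0 pc
5 log₁₀(d/10 pc) = 5 log₁₀(116.0) − 5 = 5.321
M = m − 5 log₁₀(d/10) = 19.60 − 5.321 = 14.279

M ≈ 14.28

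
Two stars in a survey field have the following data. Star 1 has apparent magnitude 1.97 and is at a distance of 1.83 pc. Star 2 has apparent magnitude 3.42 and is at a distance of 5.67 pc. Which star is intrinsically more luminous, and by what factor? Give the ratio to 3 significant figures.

Star 1: M = m − 5 log₁₀ d + 5 = 1.97 − 5·0.2625 + 5 = 5.658
Star 2: M = m − 5 log₁₀ d + 5 = 3.42 − 5·0.7536 + 5 = 4.652
ΔM = M_1 − M_2 = 5.658 − (4.652) = 1.006; smaller M is more luminous → Star 2.
L ratio = 10^(0.4 |ΔM|) = 10^0.402 = 2.525

Star 2 is more luminous, by a factor of 2.53.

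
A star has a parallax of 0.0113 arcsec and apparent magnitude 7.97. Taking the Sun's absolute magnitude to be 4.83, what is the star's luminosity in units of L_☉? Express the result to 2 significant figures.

d = 1/p = 1/0.0113″ = 88.50 pc
M = m − 5 log₁₀ d + 5 = 7.97 − 5·1.9469 + 5 = 3.235
M − M_☉ = 3.235 − 4.83 = -1.595
L/L_☉ = 10^(−0.4 × -1.595) = 4.344

L/L_☉ ≈ 4.3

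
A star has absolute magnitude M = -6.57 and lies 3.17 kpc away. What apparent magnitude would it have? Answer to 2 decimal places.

d = 3.17 kpc = 3170 pc
m = M + 5 log₁₀ d − 5 = -6.57 + 5·3.5011 − 5 = 5.935

m ≈ 5.94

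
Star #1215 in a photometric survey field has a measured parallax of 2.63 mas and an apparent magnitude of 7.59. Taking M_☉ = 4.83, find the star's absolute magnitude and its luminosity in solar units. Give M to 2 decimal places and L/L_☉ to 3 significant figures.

M ≈ -0.31; L/L_☉ ≈ 114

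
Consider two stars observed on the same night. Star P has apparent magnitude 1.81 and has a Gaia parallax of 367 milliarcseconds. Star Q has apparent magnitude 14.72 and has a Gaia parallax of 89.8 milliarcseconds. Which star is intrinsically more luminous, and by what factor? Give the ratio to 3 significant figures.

Star P: p = 367 mas = 0.367″ → d = 1/p = 2.725 pc
Star P: M = m − 5 log₁₀ d + 5 = 1.81 − 5·0.4353 + 5 = 4.633
Star Q: p = 89.8 mas = 0.0898″ → d = 1/p = 11.14 pc
Star Q: M = m − 5 log₁₀ d + 5 = 14.72 − 5·1.0467 + 5 = 14.486
ΔM = M_P − M_Q = 4.633 − (14.486) = -9.853; smaller M is more luminous → Star P.
L ratio = 10^(0.4 |ΔM|) = 10^3.941 = 8734

Star P is more luminous, by a factor of 8730.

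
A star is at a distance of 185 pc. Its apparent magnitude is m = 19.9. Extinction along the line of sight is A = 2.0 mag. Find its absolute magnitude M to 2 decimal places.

5 log₁₀(d/10 pc) = 5 log₁₀(185.0) − 5 = 6.336
M = m − 5 log₁₀(d/10) − A = 19.9 − 6.336 − 2.0 = 11.564

M ≈ 11.56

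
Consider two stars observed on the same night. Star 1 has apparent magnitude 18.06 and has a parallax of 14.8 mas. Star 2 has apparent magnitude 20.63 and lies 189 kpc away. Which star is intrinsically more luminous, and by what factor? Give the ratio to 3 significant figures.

Star 1: p = 14.8 mas = 0.0148″ → d = 1/p = 67.57 pc
Star 1: M = m − 5 log₁₀ d + 5 = 18.06 − 5·1.8297 + 5 = 13.911
Star 2: d = 189 kpc = 189000 pc
Star 2: M = m − 5 log₁₀ d + 5 = 20.63 − 5·5.2765 + 5 = -0.752
ΔM = M_1 − M_2 = 13.911 − (-0.752) = 14.664; smaller M is more luminous → Star 2.
L ratio = 10^(0.4 |ΔM|) = 10^5.865 = 733600

Star 2 is more luminous, by a factor of 734000.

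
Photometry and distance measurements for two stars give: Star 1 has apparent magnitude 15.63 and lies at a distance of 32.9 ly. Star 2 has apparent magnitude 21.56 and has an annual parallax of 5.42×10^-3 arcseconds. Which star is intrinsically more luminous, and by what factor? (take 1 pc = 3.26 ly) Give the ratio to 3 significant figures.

Star 1: d = 32.9 ly / 3.26 = 10.09 pc
Star 1: M = m − 5 log₁₀ d + 5 = 15.63 − 5·1.0040 + 5 = 15.610
Star 2: d = 1/p = 1/5.42×10^-3″ = 184.5 pc
Star 2: M = m − 5 log₁₀ d + 5 = 21.56 − 5·2.2660 + 5 = 15.230
ΔM = M_1 − M_2 = 15.610 − (15.230) = 0.380; smaller M is more luminous → Star 2.
L ratio = 10^(0.4 |ΔM|) = 10^0.152 = 1.419

Star 2 is more luminous, by a factor of 1.42.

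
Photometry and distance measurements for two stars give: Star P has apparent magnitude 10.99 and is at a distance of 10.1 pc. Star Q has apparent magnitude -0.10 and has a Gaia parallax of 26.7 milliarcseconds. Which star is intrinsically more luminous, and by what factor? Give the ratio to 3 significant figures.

Star Q is more luminous, by a factor of 375000.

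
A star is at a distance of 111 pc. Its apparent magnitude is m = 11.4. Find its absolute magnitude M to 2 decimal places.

5 log₁₀(d/10 pc) = 5 log₁₀(111.0) − 5 = 5.227
M = m − 5 log₁₀(d/10) = 11.4 − 5.227 = 6.173

M ≈ 6.17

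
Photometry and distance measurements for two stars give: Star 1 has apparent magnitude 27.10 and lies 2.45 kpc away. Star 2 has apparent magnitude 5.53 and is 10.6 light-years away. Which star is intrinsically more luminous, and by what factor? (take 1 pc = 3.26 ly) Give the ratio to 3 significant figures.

Star 2 is more luminous, by a factor of 748.

Star 1: d = 2.45 kpc = 2450 pc
Star 1: M = m − 5 log₁₀ d + 5 = 27.10 − 5·3.3892 + 5 = 15.154
Star 2: d = 10.6 ly / 3.26 = 3.252 pc
Star 2: M = m − 5 log₁₀ d + 5 = 5.53 − 5·0.5121 + 5 = 7.970
ΔM = M_1 − M_2 = 15.154 − (7.970) = 7.185; smaller M is more luminous → Star 2.
L ratio = 10^(0.4 |ΔM|) = 10^2.874 = 747.9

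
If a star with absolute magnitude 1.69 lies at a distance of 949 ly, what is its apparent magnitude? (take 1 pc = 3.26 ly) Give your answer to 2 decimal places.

m ≈ 9.01

d = 949 ly / 3.26 = 291.1 pc
m = M + 5 log₁₀ d − 5 = 1.69 + 5·2.4640 − 5 = 9.010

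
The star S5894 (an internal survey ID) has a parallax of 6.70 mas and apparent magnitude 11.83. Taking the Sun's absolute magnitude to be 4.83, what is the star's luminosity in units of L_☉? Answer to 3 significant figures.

d = 1/p = 1000/6.70 mas = 149.3 pc
M = m − 5 log₁₀ d + 5 = 11.83 − 5·2.1739 + 5 = 5.960
M − M_☉ = 5.960 − 4.83 = 1.130
L/L_☉ = 10^(−0.4 × 1.130) = 0.3531

L/L_☉ ≈ 0.353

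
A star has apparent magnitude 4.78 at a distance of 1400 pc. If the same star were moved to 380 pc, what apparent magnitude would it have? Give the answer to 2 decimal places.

m ≈ 1.95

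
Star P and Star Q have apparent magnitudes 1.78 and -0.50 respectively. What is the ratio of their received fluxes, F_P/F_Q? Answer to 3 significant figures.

F_P/F_Q ≈ 0.122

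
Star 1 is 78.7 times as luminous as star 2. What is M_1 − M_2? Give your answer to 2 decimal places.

M_1 − M_2 ≈ -4.74

Pogson: ΔM = −2.5 log₁₀(ratio) = −2.5 log₁₀(78.7) = −2.5 × 1.8960 = -4.740
Star 1 is brighter, so it has the smaller magnitude: the difference is negative.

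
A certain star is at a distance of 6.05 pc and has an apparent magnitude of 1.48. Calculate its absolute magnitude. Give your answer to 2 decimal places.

M ≈ 2.57

5 log₁₀(d/10 pc) = 5 log₁₀(6.050) − 5 = -1.091
M = m − 5 log₁₀(d/10) = 1.48 + 1.091 = 2.571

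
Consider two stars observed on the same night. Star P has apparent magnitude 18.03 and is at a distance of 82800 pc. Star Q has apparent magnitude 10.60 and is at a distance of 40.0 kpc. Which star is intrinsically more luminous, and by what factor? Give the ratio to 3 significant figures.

Star P: M = m − 5 log₁₀ d + 5 = 18.03 − 5·4.9180 + 5 = -1.560
Star Q: d = 40.0 kpc = 40000 pc
Star Q: M = m − 5 log₁₀ d + 5 = 10.60 − 5·4.6021 + 5 = -7.410
ΔM = M_P − M_Q = -1.560 − (-7.410) = 5.850; smaller M is more luminous → Star Q.
L ratio = 10^(0.4 |ΔM|) = 10^2.340 = 218.8

Star Q is more luminous, by a factor of 219.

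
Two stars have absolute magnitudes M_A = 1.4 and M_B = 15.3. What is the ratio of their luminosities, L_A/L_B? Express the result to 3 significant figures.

ΔM = M_A − M_B = -13.9
L_A/L_B = 10^(−0.4 ΔM) = 10^5.560 = 363100

L_A/L_B ≈ 363000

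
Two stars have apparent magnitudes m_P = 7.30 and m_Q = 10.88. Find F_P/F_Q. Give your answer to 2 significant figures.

F_P/F_Q ≈ 27

Δm = 7.30 − (10.88) = -3.58
Flux ratio = 10^(−0.4 Δm) = 10^(−0.4 × -3.58) = 10^1.432 = 27.04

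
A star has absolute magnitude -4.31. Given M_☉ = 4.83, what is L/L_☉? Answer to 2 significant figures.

L/L_☉ ≈ 4500

M − M_☉ = -4.31 − 4.83 = -9.140
L/L_☉ = 10^(−0.4 (M − M_☉)) = 10^3.656 = 4529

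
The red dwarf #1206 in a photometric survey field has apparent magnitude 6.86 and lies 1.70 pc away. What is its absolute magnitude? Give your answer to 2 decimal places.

M ≈ 10.71

5 log₁₀(d/10 pc) = 5 log₁₀(1.700) − 5 = -3.848
M = m − 5 log₁₀(d/10) = 6.86 + 3.848 = 10.708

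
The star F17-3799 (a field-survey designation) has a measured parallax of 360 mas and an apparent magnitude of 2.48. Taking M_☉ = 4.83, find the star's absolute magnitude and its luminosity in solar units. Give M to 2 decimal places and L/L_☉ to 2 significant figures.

M ≈ 5.26; L/L_☉ ≈ 0.67

d = 1/p = 1000/360 mas = 2.778 pc
M = m − 5 log₁₀ d + 5 = 2.48 − 5·0.4437 + 5 = 5.262
M − M_☉ = 5.262 − 4.83 = 0.432
L/L_☉ = 10^(−0.4 × 0.432) = 0.6720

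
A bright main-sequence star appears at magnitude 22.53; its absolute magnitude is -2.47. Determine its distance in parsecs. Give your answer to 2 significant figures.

μ = m − M = 25.000
m − M = 5 log₁₀ d − 5
log₁₀ d = (m − M)/5 + 1 = 6.0000
d = 10^6.0000 = 1.000×10^6 pc

d ≈ 1.0×10^6 pc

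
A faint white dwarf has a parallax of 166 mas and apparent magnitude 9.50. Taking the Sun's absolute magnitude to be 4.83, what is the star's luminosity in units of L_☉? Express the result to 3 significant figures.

d = 1/p = 1000/166 mas = 6.024 pc
M = m − 5 log₁₀ d + 5 = 9.50 − 5·0.7799 + 5 = 10.601
M − M_☉ = 10.601 − 4.83 = 5.771
L/L_☉ = 10^(−0.4 × 5.771) = 4.918×10^-3

L/L_☉ ≈ 4.92×10^-3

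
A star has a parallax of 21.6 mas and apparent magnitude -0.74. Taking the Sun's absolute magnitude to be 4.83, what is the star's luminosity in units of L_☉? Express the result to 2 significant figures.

d = 1/p = 1000/21.6 mas = 46.30 pc
M = m − 5 log₁₀ d + 5 = -0.74 − 5·1.6655 + 5 = -4.068
M − M_☉ = -4.068 − 4.83 = -8.898
L/L_☉ = 10^(−0.4 × -8.898) = 3623

L/L_☉ ≈ 3600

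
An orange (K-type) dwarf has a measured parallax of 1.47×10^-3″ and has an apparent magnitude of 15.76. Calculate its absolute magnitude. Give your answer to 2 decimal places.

d = 1/p = 1/1.47×10^-3″ = 680.3 pc
5 log₁₀(d/10 pc) = 5 log₁₀(680.3) − 5 = 9.163
M = m − 5 log₁₀(d/10) = 15.76 − 9.163 = 6.597

M ≈ 6.60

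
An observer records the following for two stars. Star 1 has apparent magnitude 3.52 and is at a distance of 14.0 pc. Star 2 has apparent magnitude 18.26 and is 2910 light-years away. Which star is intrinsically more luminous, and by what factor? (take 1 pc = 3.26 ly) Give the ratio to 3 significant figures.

Star 1 is more luminous, by a factor of 194.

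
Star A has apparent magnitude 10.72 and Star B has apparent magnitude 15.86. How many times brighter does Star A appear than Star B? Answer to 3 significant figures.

Δm = 10.72 − (15.86) = -5.14
Flux ratio = 10^(−0.4 Δm) = 10^(−0.4 × -5.14) = 10^2.056 = 113.8

114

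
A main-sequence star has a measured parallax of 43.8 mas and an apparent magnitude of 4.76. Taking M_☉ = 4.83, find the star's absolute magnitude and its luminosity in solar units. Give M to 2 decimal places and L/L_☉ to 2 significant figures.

M ≈ 2.97; L/L_☉ ≈ 5.6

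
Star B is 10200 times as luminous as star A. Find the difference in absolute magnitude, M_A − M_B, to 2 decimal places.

Pogson: ΔM = −2.5 log₁₀(ratio) = −2.5 log₁₀(10200) = −2.5 × 4.0086 = -10.022
Star B is brighter so has the smaller magnitude: M_A − M_B is positive.

M_A − M_B ≈ 10.02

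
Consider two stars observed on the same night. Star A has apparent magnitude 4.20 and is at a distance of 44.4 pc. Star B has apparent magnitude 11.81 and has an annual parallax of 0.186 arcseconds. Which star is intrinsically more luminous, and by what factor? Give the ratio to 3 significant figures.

Star A: M = m − 5 log₁₀ d + 5 = 4.20 − 5·1.6474 + 5 = 0.963
Star B: d = 1/p = 1/0.186″ = 5.376 pc
Star B: M = m − 5 log₁₀ d + 5 = 11.81 − 5·0.7305 + 5 = 13.158
ΔM = M_A − M_B = 0.963 − (13.158) = -12.194; smaller M is more luminous → Star A.
L ratio = 10^(0.4 |ΔM|) = 10^4.878 = 75470

Star A is more luminous, by a factor of 75500.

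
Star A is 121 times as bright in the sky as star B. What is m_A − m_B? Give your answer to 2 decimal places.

Pogson: Δm = −2.5 log₁₀(ratio) = −2.5 log₁₀(121) = −2.5 × 2.0828 = -5.207
Star A is brighter, so it has the smaller magnitude: the difference is negative.

m_A − m_B ≈ -5.21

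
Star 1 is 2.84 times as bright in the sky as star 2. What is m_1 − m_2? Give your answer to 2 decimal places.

m_1 − m_2 ≈ -1.13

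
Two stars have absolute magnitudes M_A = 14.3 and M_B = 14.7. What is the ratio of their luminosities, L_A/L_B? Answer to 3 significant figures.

L_A/L_B ≈ 1.45

ΔM = M_A − M_B = -0.4
L_A/L_B = 10^(−0.4 ΔM) = 10^0.160 = 1.445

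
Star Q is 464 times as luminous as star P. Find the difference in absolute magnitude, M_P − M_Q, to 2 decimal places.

M_P − M_Q ≈ 6.67

Pogson: ΔM = −2.5 log₁₀(ratio) = −2.5 log₁₀(464) = −2.5 × 2.6665 = -6.666
Star Q is brighter so has the smaller magnitude: M_P − M_Q is positive.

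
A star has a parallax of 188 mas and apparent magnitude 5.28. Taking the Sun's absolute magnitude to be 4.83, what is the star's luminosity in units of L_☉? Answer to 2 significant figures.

d = 1/p = 1000/188 mas = 5.319 pc
M = m − 5 log₁₀ d + 5 = 5.28 − 5·0.7258 + 5 = 6.651
M − M_☉ = 6.651 − 4.83 = 1.821
L/L_☉ = 10^(−0.4 × 1.821) = 0.1869

L/L_☉ ≈ 0.19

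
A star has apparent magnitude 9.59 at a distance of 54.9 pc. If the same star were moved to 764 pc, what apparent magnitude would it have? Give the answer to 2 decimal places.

m ≈ 15.31

Flux ∝ 1/d², so Δm = 5 log₁₀(d₂/d₁) = 5 log₁₀(764/54.9) = 5.718
m₂ = m₁ + Δm = 9.59 + (5.718) = 15.308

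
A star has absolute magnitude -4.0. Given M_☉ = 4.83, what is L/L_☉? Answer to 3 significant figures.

L/L_☉ ≈ 3400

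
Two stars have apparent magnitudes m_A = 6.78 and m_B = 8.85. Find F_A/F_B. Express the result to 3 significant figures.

F_A/F_B ≈ 6.73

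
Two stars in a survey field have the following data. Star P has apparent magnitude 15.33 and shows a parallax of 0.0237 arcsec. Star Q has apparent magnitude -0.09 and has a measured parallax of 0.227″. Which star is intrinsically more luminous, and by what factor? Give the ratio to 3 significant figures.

Star P: d = 1/p = 1/0.0237″ = 42.19 pc
Star P: M = m − 5 log₁₀ d + 5 = 15.33 − 5·1.6253 + 5 = 12.204
Star Q: d = 1/p = 1/0.227″ = 4.405 pc
Star Q: M = m − 5 log₁₀ d + 5 = -0.09 − 5·0.6440 + 5 = 1.690
ΔM = M_P − M_Q = 12.204 − (1.690) = 10.514; smaller M is more luminous → Star Q.
L ratio = 10^(0.4 |ΔM|) = 10^4.205 = 16050

Star Q is more luminous, by a factor of 16000.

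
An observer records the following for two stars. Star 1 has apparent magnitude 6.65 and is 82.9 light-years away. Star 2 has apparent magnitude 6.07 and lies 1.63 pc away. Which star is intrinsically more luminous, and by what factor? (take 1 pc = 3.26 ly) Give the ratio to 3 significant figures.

Star 1 is more luminous, by a factor of 143.

Star 1: d = 82.9 ly / 3.26 = 25.43 pc
Star 1: M = m − 5 log₁₀ d + 5 = 6.65 − 5·1.4053 + 5 = 4.623
Star 2: M = m − 5 log₁₀ d + 5 = 6.07 − 5·0.2122 + 5 = 10.009
ΔM = M_1 − M_2 = 4.623 − (10.009) = -5.386; smaller M is more luminous → Star 1.
L ratio = 10^(0.4 |ΔM|) = 10^2.154 = 142.7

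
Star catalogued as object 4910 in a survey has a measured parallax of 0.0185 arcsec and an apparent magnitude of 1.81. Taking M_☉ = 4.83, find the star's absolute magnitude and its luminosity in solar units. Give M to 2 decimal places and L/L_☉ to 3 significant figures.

M ≈ -1.85; L/L_☉ ≈ 472

d = 1/p = 1/0.0185″ = 54.05 pc
M = m − 5 log₁₀ d + 5 = 1.81 − 5·1.7328 + 5 = -1.854
M − M_☉ = -1.854 − 4.83 = -6.684
L/L_☉ = 10^(−0.4 × -6.684) = 471.7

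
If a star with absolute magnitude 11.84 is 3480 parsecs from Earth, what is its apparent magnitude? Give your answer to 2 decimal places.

m ≈ 24.55

m = M + 5 log₁₀ d − 5 = 11.84 + 5·3.5416 − 5 = 24.548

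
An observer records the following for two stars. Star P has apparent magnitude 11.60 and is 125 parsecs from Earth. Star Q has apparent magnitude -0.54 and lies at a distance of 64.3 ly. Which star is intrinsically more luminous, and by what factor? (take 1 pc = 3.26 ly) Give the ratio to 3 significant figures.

Star P: M = m − 5 log₁₀ d + 5 = 11.60 − 5·2.0969 + 5 = 6.115
Star Q: d = 64.3 ly / 3.26 = 19.72 pc
Star Q: M = m − 5 log₁₀ d + 5 = -0.54 − 5·1.2950 + 5 = -2.015
ΔM = M_P − M_Q = 6.115 − (-2.015) = 8.130; smaller M is more luminous → Star Q.
L ratio = 10^(0.4 |ΔM|) = 10^3.252 = 1787

Star Q is more luminous, by a factor of 1790.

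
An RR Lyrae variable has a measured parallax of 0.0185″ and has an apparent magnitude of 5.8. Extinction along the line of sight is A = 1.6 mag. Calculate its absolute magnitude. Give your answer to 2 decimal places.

d = 1/p = 1/0.0185″ = 54.05 pc
5 log₁₀(d/10 pc) = 5 log₁₀(54.05) − 5 = 3.664
M = m − 5 log₁₀(d/10) − A = 5.8 − 3.664 − 1.6 = 0.536

M ≈ 0.54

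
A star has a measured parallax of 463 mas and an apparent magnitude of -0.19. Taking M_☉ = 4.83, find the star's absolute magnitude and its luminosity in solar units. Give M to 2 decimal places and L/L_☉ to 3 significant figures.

M ≈ 3.14; L/L_☉ ≈ 4.75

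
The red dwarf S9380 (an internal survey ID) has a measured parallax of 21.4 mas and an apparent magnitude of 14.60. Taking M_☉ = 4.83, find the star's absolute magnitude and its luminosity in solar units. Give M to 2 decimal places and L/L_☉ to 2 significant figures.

M ≈ 11.25; L/L_☉ ≈ 2.7×10^-3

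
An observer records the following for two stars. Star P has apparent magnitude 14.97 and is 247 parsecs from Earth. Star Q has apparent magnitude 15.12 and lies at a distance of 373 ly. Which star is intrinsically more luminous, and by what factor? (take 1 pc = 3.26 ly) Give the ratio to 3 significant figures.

Star P: M = m − 5 log₁₀ d + 5 = 14.97 − 5·2.3927 + 5 = 8.007
Star Q: d = 373 ly / 3.26 = 114.4 pc
Star Q: M = m − 5 log₁₀ d + 5 = 15.12 − 5·2.0585 + 5 = 9.828
ΔM = M_P − M_Q = 8.007 − (9.828) = -1.821; smaller M is more luminous → Star P.
L ratio = 10^(0.4 |ΔM|) = 10^0.728 = 5.351

Star P is more luminous, by a factor of 5.35.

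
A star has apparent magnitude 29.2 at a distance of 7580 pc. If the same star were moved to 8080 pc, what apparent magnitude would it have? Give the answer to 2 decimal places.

m ≈ 29.34

Flux ∝ 1/d², so Δm = 5 log₁₀(d₂/d₁) = 5 log₁₀(8080/7580) = 0.139
m₂ = m₁ + Δm = 29.2 + (0.139) = 29.339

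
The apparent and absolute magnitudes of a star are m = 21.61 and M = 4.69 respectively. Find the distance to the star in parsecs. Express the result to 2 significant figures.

Distance modulus: m − M = 21.61 − (4.69) = 16.920
m − M = 5 log₁₀ d − 5
log₁₀ d = (m − M)/5 + 1 = 4.3840
d = 10^4.3840 = 24210 pc

d ≈ 24000 pc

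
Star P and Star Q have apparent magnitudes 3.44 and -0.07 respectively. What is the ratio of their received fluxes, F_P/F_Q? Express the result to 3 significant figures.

Δm = 3.44 − (-0.07) = 3.51
Flux ratio = 10^(−0.4 Δm) = 10^(−0.4 × 3.51) = 10^-1.404 = 0.03945

F_P/F_Q ≈ 0.0394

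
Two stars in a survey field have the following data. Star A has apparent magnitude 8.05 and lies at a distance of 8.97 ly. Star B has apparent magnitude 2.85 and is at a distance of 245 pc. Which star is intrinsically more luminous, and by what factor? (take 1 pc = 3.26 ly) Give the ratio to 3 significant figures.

Star A: d = 8.97 ly / 3.26 = 2.752 pc
Star A: M = m − 5 log₁₀ d + 5 = 8.05 − 5·0.4396 + 5 = 10.852
Star B: M = m − 5 log₁₀ d + 5 = 2.85 − 5·2.3892 + 5 = -4.096
ΔM = M_A − M_B = 10.852 − (-4.096) = 14.948; smaller M is more luminous → Star B.
L ratio = 10^(0.4 |ΔM|) = 10^5.979 = 953200

Star B is more luminous, by a factor of 953000.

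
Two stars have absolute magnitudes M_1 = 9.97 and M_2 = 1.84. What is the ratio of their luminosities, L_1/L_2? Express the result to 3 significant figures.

ΔM = M_1 − M_2 = 8.13
L_1/L_2 = 10^(−0.4 ΔM) = 10^-3.252 = 5.598×10^-4

L_1/L_2 ≈ 5.60×10^-4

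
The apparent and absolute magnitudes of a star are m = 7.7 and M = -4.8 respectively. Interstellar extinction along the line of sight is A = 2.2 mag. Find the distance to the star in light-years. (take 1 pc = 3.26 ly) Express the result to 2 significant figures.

m − M = 5 log₁₀(d/10 pc) + A  ⇒  7.7 − (-4.8) − 2.2 = 5 log₁₀(d/10)
10.300 = 5 log₁₀(d/10)
log₁₀ d = (m − M − A)/5 + 1 = 3.0600
d = 10^3.0600 = 1148 pc
= 3743 ly

d ≈ 3700 ly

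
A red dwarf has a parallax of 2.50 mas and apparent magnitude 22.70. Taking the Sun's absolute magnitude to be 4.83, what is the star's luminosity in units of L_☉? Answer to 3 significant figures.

d = 1/p = 1000/2.50 mas = 400.0 pc
M = m − 5 log₁₀ d + 5 = 22.70 − 5·2.6021 + 5 = 14.690
M − M_☉ = 14.690 − 4.83 = 9.860
L/L_☉ = 10^(−0.4 × 9.860) = 1.138×10^-4

L/L_☉ ≈ 1.14×10^-4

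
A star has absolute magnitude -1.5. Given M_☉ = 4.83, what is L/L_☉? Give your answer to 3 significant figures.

L/L_☉ ≈ 340

M − M_☉ = -1.5 − 4.83 = -6.330
L/L_☉ = 10^(−0.4 (M − M_☉)) = 10^2.532 = 340.4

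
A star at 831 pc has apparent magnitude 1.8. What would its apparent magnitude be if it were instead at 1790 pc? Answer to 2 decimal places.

m ≈ 3.47

Flux ∝ 1/d², so Δm = 5 log₁₀(d₂/d₁) = 5 log₁₀(1790/831) = 1.666
m₂ = m₁ + Δm = 1.8 + (1.666) = 3.466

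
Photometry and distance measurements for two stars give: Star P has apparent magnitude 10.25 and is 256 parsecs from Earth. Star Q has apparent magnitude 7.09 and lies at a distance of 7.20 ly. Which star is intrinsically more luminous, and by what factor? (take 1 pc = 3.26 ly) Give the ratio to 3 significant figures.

Star P: M = m − 5 log₁₀ d + 5 = 10.25 − 5·2.4082 + 5 = 3.209
Star Q: d = 7.20 ly / 3.26 = 2.209 pc
Star Q: M = m − 5 log₁₀ d + 5 = 7.09 − 5·0.3441 + 5 = 10.369
ΔM = M_P − M_Q = 3.209 − (10.369) = -7.161; smaller M is more luminous → Star P.
L ratio = 10^(0.4 |ΔM|) = 10^2.864 = 731.6

Star P is more luminous, by a factor of 732.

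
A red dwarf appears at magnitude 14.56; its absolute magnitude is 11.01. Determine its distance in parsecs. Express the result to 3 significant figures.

μ = m − M = 3.550
m − M = 5 log₁₀ d − 5
log₁₀ d = (m − M)/5 + 1 = 1.7100
d = 10^1.7100 = 51.29 pc

d ≈ 51.3 pc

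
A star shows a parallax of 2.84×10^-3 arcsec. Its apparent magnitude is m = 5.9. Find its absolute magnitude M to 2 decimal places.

d = 1/p = 1/2.84×10^-3″ = 352.1 pc
5 log₁₀(d/10 pc) = 5 log₁₀(352.1) − 5 = 7.733
M = m − 5 log₁₀(d/10) = 5.9 − 7.733 = -1.833

M ≈ -1.83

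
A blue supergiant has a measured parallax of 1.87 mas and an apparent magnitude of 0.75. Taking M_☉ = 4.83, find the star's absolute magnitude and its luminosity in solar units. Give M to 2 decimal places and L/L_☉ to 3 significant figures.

d = 1/p = 1000/1.87 mas = 534.8 pc
M = m − 5 log₁₀ d + 5 = 0.75 − 5·2.7282 + 5 = -7.891
M − M_☉ = -7.891 − 4.83 = -12.721
L/L_☉ = 10^(−0.4 × -12.721) = 122600

M ≈ -7.89; L/L_☉ ≈ 123000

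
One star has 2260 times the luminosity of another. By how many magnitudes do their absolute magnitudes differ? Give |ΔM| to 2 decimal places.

|ΔM| ≈ 8.39

Pogson: ΔM = −2.5 log₁₀(ratio) = −2.5 log₁₀(2260) = −2.5 × 3.3541 = -8.385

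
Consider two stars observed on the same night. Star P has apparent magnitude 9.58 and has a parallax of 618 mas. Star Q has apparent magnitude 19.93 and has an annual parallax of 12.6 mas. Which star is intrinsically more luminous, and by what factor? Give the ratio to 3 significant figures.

Star P: p = 618 mas = 0.618″ → d = 1/p = 1.618 pc
Star P: M = m − 5 log₁₀ d + 5 = 9.58 − 5·0.2090 + 5 = 13.535
Star Q: p = 12.6 mas = 0.0126″ → d = 1/p = 79.37 pc
Star Q: M = m − 5 log₁₀ d + 5 = 19.93 − 5·1.8996 + 5 = 15.432
ΔM = M_P − M_Q = 13.535 − (15.432) = -1.897; smaller M is more luminous → Star P.
L ratio = 10^(0.4 |ΔM|) = 10^0.759 = 5.738

Star P is more luminous, by a factor of 5.74.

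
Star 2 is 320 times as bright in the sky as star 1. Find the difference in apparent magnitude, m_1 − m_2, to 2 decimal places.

Pogson: Δm = −2.5 log₁₀(ratio) = −2.5 log₁₀(320) = −2.5 × 2.5051 = -6.263
Star 2 is brighter so has the smaller magnitude: m_1 − m_2 is positive.

m_1 − m_2 ≈ 6.26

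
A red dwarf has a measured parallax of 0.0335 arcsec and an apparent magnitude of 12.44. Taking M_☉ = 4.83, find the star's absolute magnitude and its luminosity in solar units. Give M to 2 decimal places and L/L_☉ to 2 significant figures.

d = 1/p = 1/0.0335″ = 29.85 pc
M = m − 5 log₁₀ d + 5 = 12.44 − 5·1.4750 + 5 = 10.065
M − M_☉ = 10.065 − 4.83 = 5.235
L/L_☉ = 10^(−0.4 × 5.235) = 8.052×10^-3

M ≈ 10.07; L/L_☉ ≈ 8.1×10^-3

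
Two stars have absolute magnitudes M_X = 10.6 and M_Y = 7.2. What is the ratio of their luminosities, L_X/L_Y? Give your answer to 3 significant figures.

L_X/L_Y ≈ 0.0437

ΔM = M_X − M_Y = 3.4
L_X/L_Y = 10^(−0.4 ΔM) = 10^-1.360 = 0.04365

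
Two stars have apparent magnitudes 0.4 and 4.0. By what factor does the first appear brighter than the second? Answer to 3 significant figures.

Δm = 0.4 − (4.0) = -3.6
Flux ratio = 10^(−0.4 Δm) = 10^(−0.4 × -3.6) = 10^1.440 = 27.54

27.5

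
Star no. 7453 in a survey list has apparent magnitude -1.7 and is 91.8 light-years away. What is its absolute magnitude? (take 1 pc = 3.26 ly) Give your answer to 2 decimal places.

M ≈ -3.95

d = 91.8 ly / 3.26 = 28.16 pc
5 log₁₀(d/10 pc) = 5 log₁₀(28.16) − 5 = 2.248
M = m − 5 log₁₀(d/10) = -1.7 − 2.248 = -3.948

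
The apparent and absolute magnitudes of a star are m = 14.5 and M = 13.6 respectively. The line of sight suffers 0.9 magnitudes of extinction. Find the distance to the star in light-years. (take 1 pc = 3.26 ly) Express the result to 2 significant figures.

d ≈ 33 ly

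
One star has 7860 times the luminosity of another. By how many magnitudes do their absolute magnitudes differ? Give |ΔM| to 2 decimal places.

Pogson: ΔM = −2.5 log₁₀(ratio) = −2.5 log₁₀(7860) = −2.5 × 3.8954 = -9.739

|ΔM| ≈ 9.74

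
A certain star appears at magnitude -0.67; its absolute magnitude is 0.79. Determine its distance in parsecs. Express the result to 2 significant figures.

μ = m − M = -1.460
m − M = 5 log₁₀ d − 5
log₁₀ d = (m − M)/5 + 1 = 0.7080
d = 10^0.7080 = 5.105 pc

d ≈ 5.1 pc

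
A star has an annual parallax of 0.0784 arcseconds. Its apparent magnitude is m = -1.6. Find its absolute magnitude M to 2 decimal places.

d = 1/p = 1/0.0784″ = 12.76 pc
5 log₁₀(d/10 pc) = 5 log₁₀(12.76) − 5 = 0.528
M = m − 5 log₁₀(d/10) = -1.6 − 0.528 = -2.128

M ≈ -2.13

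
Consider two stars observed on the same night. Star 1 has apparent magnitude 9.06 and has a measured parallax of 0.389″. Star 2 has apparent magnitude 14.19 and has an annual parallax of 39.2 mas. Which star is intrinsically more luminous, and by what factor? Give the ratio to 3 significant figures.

Star 1 is more luminous, by a factor of 1.14.

Star 1: d = 1/p = 1/0.389″ = 2.571 pc
Star 1: M = m − 5 log₁₀ d + 5 = 9.06 − 5·0.4101 + 5 = 12.010
Star 2: p = 39.2 mas = 0.0392″ → d = 1/p = 25.51 pc
Star 2: M = m − 5 log₁₀ d + 5 = 14.19 − 5·1.4067 + 5 = 12.156
ΔM = M_1 − M_2 = 12.010 − (12.156) = -0.147; smaller M is more luminous → Star 1.
L ratio = 10^(0.4 |ΔM|) = 10^0.059 = 1.145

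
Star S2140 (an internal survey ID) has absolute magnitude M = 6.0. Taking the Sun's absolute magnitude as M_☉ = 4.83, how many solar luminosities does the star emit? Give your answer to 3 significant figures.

M − M_☉ = 6.0 − 4.83 = 1.170
L/L_☉ = 10^(−0.4 (M − M_☉)) = 10^-0.468 = 0.3404

L/L_☉ ≈ 0.340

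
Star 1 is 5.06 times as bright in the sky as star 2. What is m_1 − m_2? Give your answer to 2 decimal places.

m_1 − m_2 ≈ -1.76

Pogson: Δm = −2.5 log₁₀(ratio) = −2.5 log₁₀(5.06) = −2.5 × 0.7042 = -1.760
Star 1 is brighter, so it has the smaller magnitude: the difference is negative.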